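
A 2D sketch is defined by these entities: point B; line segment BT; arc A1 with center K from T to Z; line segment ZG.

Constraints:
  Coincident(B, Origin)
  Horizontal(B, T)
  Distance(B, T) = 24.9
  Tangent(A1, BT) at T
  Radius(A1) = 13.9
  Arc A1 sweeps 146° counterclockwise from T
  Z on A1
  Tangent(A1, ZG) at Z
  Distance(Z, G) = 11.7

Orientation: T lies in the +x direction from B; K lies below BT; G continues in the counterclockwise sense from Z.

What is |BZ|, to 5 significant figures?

30.655

Since A1 is tangent to BT there, KT ⟂ BT, so K = T + (0, -13.9) = (24.900, -13.900). On A1, T sits at bearing 90° from K; a 146° counterclockwise sweep puts Z at bearing 236°, so Z = K + 13.9·(cos 236°, sin 236°) = (17.127, -25.424). Then |BZ| = |Z − B| = 30.655.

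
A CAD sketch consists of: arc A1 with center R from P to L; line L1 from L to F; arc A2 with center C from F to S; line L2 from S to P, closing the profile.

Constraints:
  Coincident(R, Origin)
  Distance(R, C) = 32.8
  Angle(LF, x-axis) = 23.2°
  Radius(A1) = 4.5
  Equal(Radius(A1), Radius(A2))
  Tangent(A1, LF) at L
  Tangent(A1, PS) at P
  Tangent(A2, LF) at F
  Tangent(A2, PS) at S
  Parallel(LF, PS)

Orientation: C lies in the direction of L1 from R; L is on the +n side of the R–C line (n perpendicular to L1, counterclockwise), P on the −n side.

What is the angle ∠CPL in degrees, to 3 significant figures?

82.2°

The slot axis is L1's direction at 23.2°, so u = (cos 23.2°, sin 23.2°) = (0.919, 0.394) and n = (−sin 23.2°, cos 23.2°) = (-0.394, 0.919). R is at the origin and C lies 32.8 along u from R, so C = 32.8·u = (30.1, 12.9). Tangency of A1 to both parallel lines with radius 4.5 puts L and P at R ± 4.5·n: L = (-1.77, 4.14), P = (1.77, -4.14). Then cos ∠CPL = PC·PL / (|PC||PL|), giving 82.2°.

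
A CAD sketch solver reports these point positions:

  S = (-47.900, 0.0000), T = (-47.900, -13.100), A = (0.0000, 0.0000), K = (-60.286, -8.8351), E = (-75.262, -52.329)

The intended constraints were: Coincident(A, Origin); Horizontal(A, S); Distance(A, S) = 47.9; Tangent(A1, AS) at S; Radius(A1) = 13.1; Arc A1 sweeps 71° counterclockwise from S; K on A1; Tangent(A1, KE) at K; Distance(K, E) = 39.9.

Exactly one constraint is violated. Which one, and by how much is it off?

Distance(K, E) = 39.9 — off by 6.10.

A = (0.00, 0.00) ✓; A.y = 0.00, S.y = 0.00 ✓; |AS| = 47.90 ✓; ∠(TS, SA) = 90.00° ✓; |TS| = 13.10 ✓; bearing(T→K) − bearing(T→S) = 71.00° ✓; |TK| = 13.10 ✓; ∠(TK, KE) = 90.00° ✓; |KE| = 46.00 ✗.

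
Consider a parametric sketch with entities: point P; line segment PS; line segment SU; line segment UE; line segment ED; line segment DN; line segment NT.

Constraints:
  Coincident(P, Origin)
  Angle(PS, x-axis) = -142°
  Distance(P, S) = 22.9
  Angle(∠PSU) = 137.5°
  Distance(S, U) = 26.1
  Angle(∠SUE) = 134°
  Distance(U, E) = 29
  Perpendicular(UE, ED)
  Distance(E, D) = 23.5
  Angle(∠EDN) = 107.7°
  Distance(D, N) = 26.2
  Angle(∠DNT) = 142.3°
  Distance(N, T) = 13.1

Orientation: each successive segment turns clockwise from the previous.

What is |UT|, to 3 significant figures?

28.2

P is at the origin; PS runs at -142.0° with length 22.9, so S = (-18.0, -14.1). ∠PSU = 137.5° gives SU at 176° from the x-axis; with |SU| = 26.1, U = (-44.1, -12.1). ∠SUE = 134.0° gives UE at 130° from the x-axis; with |UE| = 29.0, E = (-62.5, 10.3). The perpendicularity gives ED at right angles to UE, so ED runs at 39.5°; with |ED| = 23.5, D = (-44.4, 25.3). ∠EDN = 107.7° gives DN at -32.8° from the x-axis; with |DN| = 26.2, N = (-22.4, 11.1). ∠DNT = 142.3° gives NT at -70.5° from the x-axis; with |NT| = 13.1, T = (-18.0, -1.27). Then |UT| = |T − U| = 28.2.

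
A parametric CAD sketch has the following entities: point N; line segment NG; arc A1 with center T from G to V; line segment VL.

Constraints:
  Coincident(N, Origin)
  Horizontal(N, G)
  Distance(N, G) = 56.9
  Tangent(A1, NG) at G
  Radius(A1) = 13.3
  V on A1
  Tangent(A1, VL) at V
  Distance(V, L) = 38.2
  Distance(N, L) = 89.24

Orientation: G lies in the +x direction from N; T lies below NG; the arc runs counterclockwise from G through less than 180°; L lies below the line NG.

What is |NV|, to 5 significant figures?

52.443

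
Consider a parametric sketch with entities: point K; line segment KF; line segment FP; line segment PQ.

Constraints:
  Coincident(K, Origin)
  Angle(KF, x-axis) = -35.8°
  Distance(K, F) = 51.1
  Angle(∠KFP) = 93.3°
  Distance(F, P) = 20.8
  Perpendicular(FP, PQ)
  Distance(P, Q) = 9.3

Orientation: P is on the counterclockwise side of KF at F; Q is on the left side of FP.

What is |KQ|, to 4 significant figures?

48.00

K is at the origin; KF runs at -35.8° with length 51.1, so F = 51.1·(cos -35.8°, sin -35.8°) = (41.45, -29.89). ∠KFP = 93.3°, so FP runs at -35.8° + (180° − 93.3°) = 50.90° from the x-axis; with |FP| = 20.8, P = F + 20.8·(cos 50.90°, sin 50.90°) = (54.56, -13.75). FP ⟂ PQ; with |PQ| = 9.3 on the left of FP, Q = P + 9.3·(-0.7760, 0.6307) = (47.35, -7.884). Then |KQ| = |Q − K| = 48.00.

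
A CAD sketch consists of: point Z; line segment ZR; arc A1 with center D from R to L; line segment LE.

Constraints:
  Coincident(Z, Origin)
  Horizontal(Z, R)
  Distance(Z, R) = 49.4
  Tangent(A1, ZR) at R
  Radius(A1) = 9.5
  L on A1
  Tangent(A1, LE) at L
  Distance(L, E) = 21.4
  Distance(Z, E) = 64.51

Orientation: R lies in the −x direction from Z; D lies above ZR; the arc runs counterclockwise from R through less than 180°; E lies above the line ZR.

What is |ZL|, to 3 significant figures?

45.0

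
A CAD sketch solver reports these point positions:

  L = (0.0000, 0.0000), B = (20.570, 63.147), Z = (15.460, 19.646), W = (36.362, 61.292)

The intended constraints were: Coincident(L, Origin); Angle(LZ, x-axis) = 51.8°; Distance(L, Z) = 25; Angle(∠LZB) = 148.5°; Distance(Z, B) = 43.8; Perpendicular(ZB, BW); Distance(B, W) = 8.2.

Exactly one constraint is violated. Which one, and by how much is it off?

Distance(B, W) = 8.2 — off by 7.70.

L = (0.00, 0.00) ✓; LZ at 51.80° ✓; |LZ| = 25.00 ✓; ∠LZB = 148.5° ✓; |ZB| = 43.80 ✓; ∠(ZB, BW) = 90.00° ✓; |BW| = 15.90 ✗.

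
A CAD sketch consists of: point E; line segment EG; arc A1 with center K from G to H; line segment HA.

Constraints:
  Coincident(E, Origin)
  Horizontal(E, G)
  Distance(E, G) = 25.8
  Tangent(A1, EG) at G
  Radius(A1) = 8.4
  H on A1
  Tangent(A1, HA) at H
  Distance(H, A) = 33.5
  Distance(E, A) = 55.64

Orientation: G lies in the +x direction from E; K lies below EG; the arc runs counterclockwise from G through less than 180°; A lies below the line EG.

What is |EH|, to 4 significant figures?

23.02

E is at the origin; E and G share the same y with |EG| = 25.8 and G on the +x side, so G = (25.80, 0.000). Tangency of A1 to EG means the radius KG is perpendicular to EG, so K = G + (0, -8.4) = (25.80, -8.400). Since KH ⟂ HA (tangency), |KA| = √(8.4² + 33.5²) = 34.54 regardless of where H sits on A1. So A lies on both circle(E, 55.64) and circle(K, 34.54); the below-EG intersection is A = (37.88, -40.76). H is the foot of the tangent from A: H = (18.88, -13.16).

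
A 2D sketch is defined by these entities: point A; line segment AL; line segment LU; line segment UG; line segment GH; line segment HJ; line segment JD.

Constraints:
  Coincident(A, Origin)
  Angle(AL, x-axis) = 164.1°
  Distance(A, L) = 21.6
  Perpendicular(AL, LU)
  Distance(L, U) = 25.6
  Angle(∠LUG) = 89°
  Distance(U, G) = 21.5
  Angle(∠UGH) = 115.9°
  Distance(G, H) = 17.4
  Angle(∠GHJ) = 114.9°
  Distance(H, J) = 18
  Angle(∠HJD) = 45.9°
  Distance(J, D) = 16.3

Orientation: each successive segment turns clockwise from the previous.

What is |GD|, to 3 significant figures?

14.6

∠GHJ = 114.9° gives HJ at -146° from the x-axis; with |HJ| = 18.0, J = (-5.41, -2.94). ∠HJD = 45.9° gives JD at 79.8° from the x-axis; with |JD| = 16.3, D = (-2.52, 13.1). Then |GD| = |D − G| = 14.6.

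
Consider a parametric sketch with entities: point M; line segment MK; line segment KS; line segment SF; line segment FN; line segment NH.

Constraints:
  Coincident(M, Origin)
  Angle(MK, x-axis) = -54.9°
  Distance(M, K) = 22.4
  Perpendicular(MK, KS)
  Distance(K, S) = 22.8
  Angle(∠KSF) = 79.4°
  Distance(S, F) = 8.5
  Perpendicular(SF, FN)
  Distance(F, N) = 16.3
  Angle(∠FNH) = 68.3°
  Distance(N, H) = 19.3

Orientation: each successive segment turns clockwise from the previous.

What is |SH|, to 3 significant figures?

13.2

M is at the origin; MK runs at -54.9° with length 22.4, so K = (12.9, -18.3). MK is perpendicular to KS, so KS runs at -145°; with |KS| = 22.8, S = (-5.77, -31.4). ∠KSF = 79.4° gives SF at 114° from the x-axis; with |SF| = 8.5, F = (-9.30, -23.7). The perpendicularity gives FN at right angles to SF, so FN runs at 24.5°; with |FN| = 16.3, N = (5.53, -16.9). ∠FNH = 68.3° gives NH at -87.2° from the x-axis; with |NH| = 19.3, H = (6.48, -36.2). Then |SH| = |H − S| = 13.2.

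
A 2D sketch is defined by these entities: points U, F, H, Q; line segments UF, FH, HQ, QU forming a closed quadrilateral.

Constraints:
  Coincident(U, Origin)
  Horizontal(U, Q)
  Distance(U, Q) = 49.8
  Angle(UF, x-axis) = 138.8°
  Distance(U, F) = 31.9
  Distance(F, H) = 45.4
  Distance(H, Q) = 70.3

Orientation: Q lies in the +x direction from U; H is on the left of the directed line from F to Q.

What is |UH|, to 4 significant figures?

55.37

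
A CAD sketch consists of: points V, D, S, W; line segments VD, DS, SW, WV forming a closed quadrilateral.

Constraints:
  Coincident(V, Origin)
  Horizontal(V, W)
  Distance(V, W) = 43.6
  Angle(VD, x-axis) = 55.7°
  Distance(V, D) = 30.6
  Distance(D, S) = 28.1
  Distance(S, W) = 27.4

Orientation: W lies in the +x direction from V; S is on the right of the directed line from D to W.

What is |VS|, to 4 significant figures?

16.58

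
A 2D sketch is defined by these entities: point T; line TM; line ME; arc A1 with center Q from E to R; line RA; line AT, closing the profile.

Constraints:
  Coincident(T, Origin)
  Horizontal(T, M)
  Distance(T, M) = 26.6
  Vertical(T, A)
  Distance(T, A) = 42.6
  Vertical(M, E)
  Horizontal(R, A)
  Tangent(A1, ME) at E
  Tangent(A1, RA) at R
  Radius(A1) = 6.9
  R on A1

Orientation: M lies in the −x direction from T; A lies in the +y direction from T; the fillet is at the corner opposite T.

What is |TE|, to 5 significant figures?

44.520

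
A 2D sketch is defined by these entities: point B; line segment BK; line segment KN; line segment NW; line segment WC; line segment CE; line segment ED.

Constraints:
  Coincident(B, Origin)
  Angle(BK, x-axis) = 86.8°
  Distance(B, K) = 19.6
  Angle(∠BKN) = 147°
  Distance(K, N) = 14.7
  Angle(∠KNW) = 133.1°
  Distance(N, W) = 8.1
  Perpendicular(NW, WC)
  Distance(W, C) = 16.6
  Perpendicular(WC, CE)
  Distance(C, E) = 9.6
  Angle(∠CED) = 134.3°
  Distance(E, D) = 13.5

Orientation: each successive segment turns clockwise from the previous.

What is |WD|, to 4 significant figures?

20.25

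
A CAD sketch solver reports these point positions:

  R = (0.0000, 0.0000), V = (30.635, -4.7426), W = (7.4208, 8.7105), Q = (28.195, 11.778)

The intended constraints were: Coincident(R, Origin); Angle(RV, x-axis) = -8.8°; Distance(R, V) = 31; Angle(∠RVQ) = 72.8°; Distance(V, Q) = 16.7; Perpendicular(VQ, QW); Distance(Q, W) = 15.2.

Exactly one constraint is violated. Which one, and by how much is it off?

Distance(Q, W) = 15.2 — off by 5.80.

R = (0.00, 0.00) ✓; RV at -8.800° ✓; |RV| = 31.00 ✓; ∠RVQ = 72.80° ✓; |VQ| = 16.70 ✓; ∠(VQ, QW) = 90.00° ✓; |QW| = 21.00 ✗.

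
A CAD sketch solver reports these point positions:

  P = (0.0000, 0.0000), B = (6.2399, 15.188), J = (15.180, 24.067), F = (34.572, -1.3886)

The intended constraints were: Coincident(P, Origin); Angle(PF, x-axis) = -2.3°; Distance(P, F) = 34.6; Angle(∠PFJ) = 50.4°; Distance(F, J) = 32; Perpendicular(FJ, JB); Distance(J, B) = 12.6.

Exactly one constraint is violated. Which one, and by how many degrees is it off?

Perpendicular(FJ, JB) — off by 7.50°.

P = (0.00, 0.00) ✓; PF at -2.300° ✓; |PF| = 34.60 ✓; ∠PFJ = 50.40° ✓; |FJ| = 32.00 ✓; ∠(FJ, JB) = 97.50° ✗; |JB| = 12.60 ✓.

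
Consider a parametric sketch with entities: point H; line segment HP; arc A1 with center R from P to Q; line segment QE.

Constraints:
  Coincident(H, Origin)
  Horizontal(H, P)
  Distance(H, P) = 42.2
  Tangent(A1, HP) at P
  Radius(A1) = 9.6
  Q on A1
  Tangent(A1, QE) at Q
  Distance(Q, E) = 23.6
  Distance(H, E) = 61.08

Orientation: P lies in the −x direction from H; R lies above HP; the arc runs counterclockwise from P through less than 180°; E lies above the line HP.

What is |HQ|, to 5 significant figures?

38.639

Checks: |RQ| = 9.600 ✓; ∠(RQ, QE) = 90.00° ✓; |QE| = 23.60 ✓; |HE| = 61.08 ✓.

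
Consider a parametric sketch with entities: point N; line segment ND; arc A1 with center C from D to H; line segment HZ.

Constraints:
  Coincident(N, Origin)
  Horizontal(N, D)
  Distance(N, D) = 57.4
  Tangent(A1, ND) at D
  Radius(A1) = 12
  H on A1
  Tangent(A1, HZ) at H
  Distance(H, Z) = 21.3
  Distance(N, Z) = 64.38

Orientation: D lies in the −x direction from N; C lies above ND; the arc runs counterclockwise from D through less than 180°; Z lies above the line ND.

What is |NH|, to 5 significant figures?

48.822

N is at the origin; N and D share the same y with |ND| = 57.4 and D on the −x side, so D = (-57.400, 0.0000). Tangency of A1 to ND means the radius CD is perpendicular to ND, so C = D + (0, 12) = (-57.400, 12.000). Since CH ⟂ HZ (tangency), |CZ| = √(12.0² + 21.3²) = 24.448 regardless of where H sits on A1. So Z lies on both circle(N, 64.38) and circle(C, 24.448); the above-ND intersection is Z = (-53.305, 36.102). H is the foot of the tangent from Z: H = (-46.106, 16.056).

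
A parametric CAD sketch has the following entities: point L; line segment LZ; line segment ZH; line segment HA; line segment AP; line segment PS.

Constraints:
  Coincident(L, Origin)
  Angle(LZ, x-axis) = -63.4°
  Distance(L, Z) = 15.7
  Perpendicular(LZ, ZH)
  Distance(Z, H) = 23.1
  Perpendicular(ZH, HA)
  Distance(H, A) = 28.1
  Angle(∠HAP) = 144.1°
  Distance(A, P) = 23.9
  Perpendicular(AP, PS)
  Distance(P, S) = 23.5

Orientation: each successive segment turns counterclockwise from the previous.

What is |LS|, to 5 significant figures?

20.550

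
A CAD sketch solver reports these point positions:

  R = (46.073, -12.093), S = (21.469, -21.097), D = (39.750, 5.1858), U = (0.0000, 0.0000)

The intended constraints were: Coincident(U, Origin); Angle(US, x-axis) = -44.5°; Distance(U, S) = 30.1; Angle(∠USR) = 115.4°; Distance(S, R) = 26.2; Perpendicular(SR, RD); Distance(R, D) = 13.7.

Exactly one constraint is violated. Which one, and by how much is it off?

Distance(R, D) = 13.7 — off by 4.70.

U = (0.00, 0.00) ✓; US at -44.50° ✓; |US| = 30.10 ✓; ∠USR = 115.4° ✓; |SR| = 26.20 ✓; ∠(SR, RD) = 90.00° ✓; |RD| = 18.40 ✗.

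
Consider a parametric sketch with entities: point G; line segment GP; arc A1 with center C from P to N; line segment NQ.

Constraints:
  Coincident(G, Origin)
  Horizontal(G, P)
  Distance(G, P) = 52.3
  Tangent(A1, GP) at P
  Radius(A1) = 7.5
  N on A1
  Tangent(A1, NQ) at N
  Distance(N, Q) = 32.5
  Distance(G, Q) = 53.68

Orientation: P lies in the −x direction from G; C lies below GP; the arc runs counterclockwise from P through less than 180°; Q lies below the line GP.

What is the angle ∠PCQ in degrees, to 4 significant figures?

155.0°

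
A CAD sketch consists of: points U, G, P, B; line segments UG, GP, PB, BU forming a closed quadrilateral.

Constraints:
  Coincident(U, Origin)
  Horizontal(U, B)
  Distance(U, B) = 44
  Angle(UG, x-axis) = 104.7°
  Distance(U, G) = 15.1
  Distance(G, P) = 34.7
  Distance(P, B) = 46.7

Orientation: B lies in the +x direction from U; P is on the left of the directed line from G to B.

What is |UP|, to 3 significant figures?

44.6

Checks: |GP| = 34.70 ✓; |PB| = 46.70 ✓.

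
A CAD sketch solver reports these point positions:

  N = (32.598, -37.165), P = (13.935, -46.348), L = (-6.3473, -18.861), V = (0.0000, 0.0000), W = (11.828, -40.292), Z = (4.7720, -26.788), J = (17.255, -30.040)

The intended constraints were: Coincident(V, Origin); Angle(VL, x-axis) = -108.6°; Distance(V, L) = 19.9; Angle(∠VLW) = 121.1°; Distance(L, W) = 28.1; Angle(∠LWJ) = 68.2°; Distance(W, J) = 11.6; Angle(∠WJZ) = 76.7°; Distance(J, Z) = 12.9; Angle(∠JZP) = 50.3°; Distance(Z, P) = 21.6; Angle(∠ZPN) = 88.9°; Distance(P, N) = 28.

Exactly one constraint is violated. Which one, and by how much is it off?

Distance(P, N) = 28 — off by 7.20.

V = (0.00, 0.00) ✓; VL at -108.6° ✓; |VL| = 19.90 ✓; ∠VLW = 121.1° ✓; |LW| = 28.10 ✓; ∠LWJ = 68.20° ✓; |WJ| = 11.60 ✓; ∠WJZ = 76.71° ✓; |JZ| = 12.90 ✓; ∠JZP = 50.30° ✓; |ZP| = 21.60 ✓; ∠ZPN = 88.90° ✓; |PN| = 20.80 ✗.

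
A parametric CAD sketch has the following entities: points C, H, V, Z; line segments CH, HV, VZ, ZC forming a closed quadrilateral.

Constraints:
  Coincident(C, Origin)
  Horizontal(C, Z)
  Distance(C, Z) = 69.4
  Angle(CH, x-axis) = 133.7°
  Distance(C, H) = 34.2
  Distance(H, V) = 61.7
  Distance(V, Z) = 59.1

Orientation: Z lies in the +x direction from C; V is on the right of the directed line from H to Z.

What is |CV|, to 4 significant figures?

27.77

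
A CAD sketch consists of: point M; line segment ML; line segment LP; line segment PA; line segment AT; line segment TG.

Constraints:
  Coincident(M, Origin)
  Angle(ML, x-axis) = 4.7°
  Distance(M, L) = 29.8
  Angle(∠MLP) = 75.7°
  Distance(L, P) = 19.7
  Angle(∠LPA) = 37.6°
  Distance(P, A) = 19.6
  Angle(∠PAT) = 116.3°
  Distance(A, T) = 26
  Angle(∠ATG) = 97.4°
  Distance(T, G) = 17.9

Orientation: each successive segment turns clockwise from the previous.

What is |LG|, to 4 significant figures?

21.23

M is at the origin; ML runs at 4.7° with length 29.8, so L = (29.70, 2.442). ∠MLP = 75.7° gives LP at -99.60° from the x-axis; with |LP| = 19.7, P = (26.41, -16.98). ∠LPA = 37.6° gives PA at 118.0° from the x-axis; with |PA| = 19.6, A = (17.21, 0.3234). ∠PAT = 116.3° gives AT at 54.30° from the x-axis; with |AT| = 26.0, T = (32.38, 21.44). ∠ATG = 97.4° gives TG at -28.30° from the x-axis; with |TG| = 17.9, G = (48.15, 12.95). Then |LG| = |G − L| = 21.23.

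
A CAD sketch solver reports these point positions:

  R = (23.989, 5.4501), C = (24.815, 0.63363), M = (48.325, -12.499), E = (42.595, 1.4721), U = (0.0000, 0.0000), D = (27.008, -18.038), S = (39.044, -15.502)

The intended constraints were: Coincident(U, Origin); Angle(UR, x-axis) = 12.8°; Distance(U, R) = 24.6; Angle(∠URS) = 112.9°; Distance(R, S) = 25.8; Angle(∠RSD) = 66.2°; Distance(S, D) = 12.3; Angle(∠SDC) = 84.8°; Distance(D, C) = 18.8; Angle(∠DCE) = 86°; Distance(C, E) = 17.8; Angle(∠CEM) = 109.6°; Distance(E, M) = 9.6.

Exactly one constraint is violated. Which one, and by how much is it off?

Distance(E, M) = 9.6 — off by 5.50.

U = (0.00, 0.00) ✓; UR at 12.80° ✓; |UR| = 24.60 ✓; ∠URS = 112.9° ✓; |RS| = 25.80 ✓; ∠RSD = 66.20° ✓; |SD| = 12.30 ✓; ∠SDC = 84.80° ✓; |DC| = 18.80 ✓; ∠DCE = 86.00° ✓; |CE| = 17.80 ✓; ∠CEM = 109.6° ✓; |EM| = 15.10 ✗.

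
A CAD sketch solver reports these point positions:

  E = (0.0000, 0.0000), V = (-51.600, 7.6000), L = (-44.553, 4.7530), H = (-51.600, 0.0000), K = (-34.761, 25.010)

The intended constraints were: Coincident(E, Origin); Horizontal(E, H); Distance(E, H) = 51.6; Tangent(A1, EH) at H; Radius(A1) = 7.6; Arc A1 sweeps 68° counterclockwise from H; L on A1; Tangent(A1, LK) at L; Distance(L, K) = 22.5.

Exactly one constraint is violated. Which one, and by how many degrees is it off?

Tangent(A1, LK) at L — off by 3.80°.

E = (0.00, 0.00) ✓; E.y = 0.00, H.y = 0.00 ✓; |EH| = 51.60 ✓; ∠(VH, HE) = 90.00° ✓; |VH| = 7.600 ✓; bearing(V→L) − bearing(V→H) = 68.00° ✓; |VL| = 7.600 ✓; ∠(VL, LK) = 93.80° ✗; |LK| = 22.50 ✓.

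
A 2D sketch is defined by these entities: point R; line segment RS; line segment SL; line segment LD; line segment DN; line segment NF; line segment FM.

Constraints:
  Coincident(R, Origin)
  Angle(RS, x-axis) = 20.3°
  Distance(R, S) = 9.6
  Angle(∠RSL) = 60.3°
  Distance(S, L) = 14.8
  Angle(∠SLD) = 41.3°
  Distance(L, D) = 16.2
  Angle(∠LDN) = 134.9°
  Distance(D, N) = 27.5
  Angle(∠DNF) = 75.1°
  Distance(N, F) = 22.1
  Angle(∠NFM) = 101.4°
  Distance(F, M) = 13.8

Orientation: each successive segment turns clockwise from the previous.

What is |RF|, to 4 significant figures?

30.36

∠LDN = 134.9° gives DN at 76.80° from the x-axis; with |DN| = 27.5, N = (4.305, 29.26). ∠DNF = 75.1° gives NF at -28.10° from the x-axis; with |NF| = 22.1, F = (23.80, 18.85). Then |RF| = |F − R| = 30.36.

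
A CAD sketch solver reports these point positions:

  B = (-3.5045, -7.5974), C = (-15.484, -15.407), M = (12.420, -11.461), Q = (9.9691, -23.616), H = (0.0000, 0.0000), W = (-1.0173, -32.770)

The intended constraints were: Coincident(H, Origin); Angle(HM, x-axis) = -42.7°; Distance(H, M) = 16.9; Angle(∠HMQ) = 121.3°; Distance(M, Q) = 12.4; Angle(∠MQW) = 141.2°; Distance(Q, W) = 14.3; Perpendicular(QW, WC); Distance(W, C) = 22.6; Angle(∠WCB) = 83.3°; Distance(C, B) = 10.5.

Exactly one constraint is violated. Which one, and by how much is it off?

Distance(C, B) = 10.5 — off by 3.80.

H = (0.00, 0.00) ✓; HM at -42.70° ✓; |HM| = 16.90 ✓; ∠HMQ = 121.3° ✓; |MQ| = 12.40 ✓; ∠MQW = 141.2° ✓; |QW| = 14.30 ✓; ∠(QW, WC) = 90.00° ✓; |WC| = 22.60 ✓; ∠WCB = 83.30° ✓; |CB| = 14.30 ✗.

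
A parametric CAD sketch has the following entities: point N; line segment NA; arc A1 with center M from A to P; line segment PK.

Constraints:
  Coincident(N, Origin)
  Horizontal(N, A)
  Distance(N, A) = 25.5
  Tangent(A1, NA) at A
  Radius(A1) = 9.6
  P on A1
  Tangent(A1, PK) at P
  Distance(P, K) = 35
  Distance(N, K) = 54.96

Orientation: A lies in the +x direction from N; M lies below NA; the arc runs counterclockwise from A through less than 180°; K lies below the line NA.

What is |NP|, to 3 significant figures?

21.5

N is at the origin; N and A share the same y with |NA| = 25.5 and A on the +x side, so A = (25.5, 0.00). The tangent condition forces MA to be normal to NA, so M = A + (0, -9.6) = (25.5, -9.60). Since MP ⟂ PK (tangency), |MK| = √(9.6² + 35.0²) = 36.3 regardless of where P sits on A1. So K lies on both circle(N, 54.96) and circle(M, 36.3); the below-NA intersection is K = (30.8, -45.5). P is the foot of the tangent from K: P = (16.7, -13.5).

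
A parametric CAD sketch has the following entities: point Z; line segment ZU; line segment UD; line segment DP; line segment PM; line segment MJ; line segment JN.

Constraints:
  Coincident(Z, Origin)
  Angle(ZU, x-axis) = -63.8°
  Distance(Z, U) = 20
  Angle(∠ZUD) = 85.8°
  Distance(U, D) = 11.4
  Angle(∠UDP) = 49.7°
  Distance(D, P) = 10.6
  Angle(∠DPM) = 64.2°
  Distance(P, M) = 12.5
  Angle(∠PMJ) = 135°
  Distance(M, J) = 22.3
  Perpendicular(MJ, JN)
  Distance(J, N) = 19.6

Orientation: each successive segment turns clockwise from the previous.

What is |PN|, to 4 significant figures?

32.95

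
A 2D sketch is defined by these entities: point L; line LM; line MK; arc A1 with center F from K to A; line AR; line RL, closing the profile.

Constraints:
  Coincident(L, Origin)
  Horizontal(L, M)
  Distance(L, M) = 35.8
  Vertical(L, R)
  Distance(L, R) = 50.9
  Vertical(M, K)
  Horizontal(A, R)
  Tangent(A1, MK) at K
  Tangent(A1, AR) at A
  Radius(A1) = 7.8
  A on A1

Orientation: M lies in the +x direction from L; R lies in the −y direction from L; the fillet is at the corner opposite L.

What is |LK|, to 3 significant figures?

56.0

L is at the origin; L and M share the same y with |LM| = 35.8 and M on the +x side, so M = (35.8, 0.00). LR is vertical with |LR| = 50.9 and R on the −y side, so R = (0.00, -50.9). The virtual corner opposite L is at (35.8, -50.9). The tangent condition forces FK to be normal to MK and A1 meets AR tangentially, so FA is at right angles to AR, with radius 7.8, so the center F sits 7.8 in from both sides at F = (28.0, -43.1). That places the tangent points at K = (35.8, -43.1) on MK and A = (28.0, -50.9) on AR. Then |LK| = |K − L| = 56.0.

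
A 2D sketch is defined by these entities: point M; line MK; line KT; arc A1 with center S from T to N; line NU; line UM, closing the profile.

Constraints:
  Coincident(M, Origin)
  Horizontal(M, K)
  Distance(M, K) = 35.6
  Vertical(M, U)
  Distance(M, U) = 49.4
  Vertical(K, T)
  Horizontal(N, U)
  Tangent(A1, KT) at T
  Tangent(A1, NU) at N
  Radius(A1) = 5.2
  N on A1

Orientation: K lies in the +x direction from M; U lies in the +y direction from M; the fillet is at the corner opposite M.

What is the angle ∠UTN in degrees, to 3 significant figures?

36.7°

The virtual corner opposite M is at (35.6, 49.4). The tangent condition forces ST to be normal to KT and the tangent condition forces SN to be normal to NU, with radius 5.2, so the center S sits 5.2 in from both sides at S = (30.4, 44.2). That places the tangent points at T = (35.6, 44.2) on KT and N = (30.4, 49.4) on NU. Then cos ∠UTN = TU·TN / (|TU||TN|), giving 36.7°.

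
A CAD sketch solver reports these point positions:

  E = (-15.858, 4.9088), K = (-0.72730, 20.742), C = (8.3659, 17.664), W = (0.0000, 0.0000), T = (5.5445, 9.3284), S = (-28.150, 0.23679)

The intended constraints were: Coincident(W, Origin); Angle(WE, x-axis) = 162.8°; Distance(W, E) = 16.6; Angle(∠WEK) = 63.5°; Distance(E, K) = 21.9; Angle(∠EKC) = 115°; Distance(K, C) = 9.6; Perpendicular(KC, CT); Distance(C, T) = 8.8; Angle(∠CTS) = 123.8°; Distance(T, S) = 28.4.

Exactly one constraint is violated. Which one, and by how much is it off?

Distance(T, S) = 28.4 — off by 6.50.

W = (0.00, 0.00) ✓; WE at 162.8° ✓; |WE| = 16.60 ✓; ∠WEK = 63.50° ✓; |EK| = 21.90 ✓; ∠EKC = 115.0° ✓; |KC| = 9.600 ✓; ∠(KC, CT) = 90.00° ✓; |CT| = 8.800 ✓; ∠CTS = 123.8° ✓; |TS| = 34.90 ✗.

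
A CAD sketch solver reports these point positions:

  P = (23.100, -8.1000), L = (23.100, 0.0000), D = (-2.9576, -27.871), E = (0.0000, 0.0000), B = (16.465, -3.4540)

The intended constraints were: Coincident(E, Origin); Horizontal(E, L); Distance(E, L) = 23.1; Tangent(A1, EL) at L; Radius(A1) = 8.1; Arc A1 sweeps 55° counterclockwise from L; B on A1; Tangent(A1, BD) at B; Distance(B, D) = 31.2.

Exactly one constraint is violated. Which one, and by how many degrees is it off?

Tangent(A1, BD) at B — off by 3.50°.

E = (0.00, 0.00) ✓; E.y = 0.00, L.y = 0.00 ✓; |EL| = 23.10 ✓; ∠(PL, LE) = 90.00° ✓; |PL| = 8.100 ✓; bearing(P→B) − bearing(P→L) = 55.00° ✓; |PB| = 8.100 ✓; ∠(PB, BD) = 93.50° ✗; |BD| = 31.20 ✓.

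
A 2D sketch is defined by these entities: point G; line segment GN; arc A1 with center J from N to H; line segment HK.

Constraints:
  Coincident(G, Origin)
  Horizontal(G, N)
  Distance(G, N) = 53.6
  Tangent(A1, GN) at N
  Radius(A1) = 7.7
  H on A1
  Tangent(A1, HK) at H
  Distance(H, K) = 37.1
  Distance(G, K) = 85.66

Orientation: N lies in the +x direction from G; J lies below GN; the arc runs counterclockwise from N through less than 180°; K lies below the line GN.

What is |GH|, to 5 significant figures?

50.504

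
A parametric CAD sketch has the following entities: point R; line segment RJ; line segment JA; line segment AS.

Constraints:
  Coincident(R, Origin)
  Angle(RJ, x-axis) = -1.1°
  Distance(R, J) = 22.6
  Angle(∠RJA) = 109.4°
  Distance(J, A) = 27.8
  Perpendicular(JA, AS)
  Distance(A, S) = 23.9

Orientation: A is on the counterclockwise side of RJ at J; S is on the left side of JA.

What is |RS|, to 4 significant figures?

35.40

∠RJA = 109.4°, so JA runs at -1.1° + (180° − 109.4°) = 69.50° from the x-axis; with |JA| = 27.8, A = J + 27.8·(cos 69.50°, sin 69.50°) = (32.33, 25.61). JA ⟂ AS; with |AS| = 23.9 on the left of JA, S = A + 23.9·(-0.9367, 0.3502) = (9.945, 33.98). Then |RS| = |S − R| = 35.40.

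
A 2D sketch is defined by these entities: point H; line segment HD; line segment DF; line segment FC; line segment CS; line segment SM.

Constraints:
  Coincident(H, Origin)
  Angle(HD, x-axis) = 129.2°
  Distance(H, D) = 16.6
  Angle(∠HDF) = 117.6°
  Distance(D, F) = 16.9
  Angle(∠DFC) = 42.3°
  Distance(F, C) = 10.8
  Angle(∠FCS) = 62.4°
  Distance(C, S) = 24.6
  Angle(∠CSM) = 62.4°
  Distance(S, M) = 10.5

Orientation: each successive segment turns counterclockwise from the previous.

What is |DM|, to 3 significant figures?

19.2

H is at the origin; HD runs at 129.2° with length 16.6, so D = (-10.5, 12.9). ∠HDF = 117.6° gives DF at -168° from the x-axis; with |DF| = 16.9, F = (-27.0, 9.47). ∠DFC = 42.3° gives FC at -30.7° from the x-axis; with |FC| = 10.8, C = (-17.8, 3.95). ∠FCS = 62.4° gives CS at 86.9° from the x-axis; with |CS| = 24.6, S = (-16.4, 28.5). ∠CSM = 62.4° gives SM at -156° from the x-axis; with |SM| = 10.5, M = (-26.0, 24.2). Then |DM| = |M − D| = 19.2.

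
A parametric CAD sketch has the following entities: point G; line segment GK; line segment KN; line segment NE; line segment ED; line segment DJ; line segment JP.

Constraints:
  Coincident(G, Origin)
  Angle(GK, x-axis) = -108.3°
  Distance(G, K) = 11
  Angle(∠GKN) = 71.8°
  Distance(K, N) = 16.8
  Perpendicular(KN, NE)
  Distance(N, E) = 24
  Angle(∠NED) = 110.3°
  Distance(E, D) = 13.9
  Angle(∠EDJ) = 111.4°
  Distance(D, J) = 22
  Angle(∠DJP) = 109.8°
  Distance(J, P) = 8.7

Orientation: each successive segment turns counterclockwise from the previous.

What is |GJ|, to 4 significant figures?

14.44

∠NED = 110.3° gives ED at 159.6° from the x-axis; with |ED| = 13.9, D = (0.3597, 18.37). ∠EDJ = 111.4° gives DJ at -131.8° from the x-axis; with |DJ| = 22.0, J = (-14.30, 1.972). Then |GJ| = |J − G| = 14.44.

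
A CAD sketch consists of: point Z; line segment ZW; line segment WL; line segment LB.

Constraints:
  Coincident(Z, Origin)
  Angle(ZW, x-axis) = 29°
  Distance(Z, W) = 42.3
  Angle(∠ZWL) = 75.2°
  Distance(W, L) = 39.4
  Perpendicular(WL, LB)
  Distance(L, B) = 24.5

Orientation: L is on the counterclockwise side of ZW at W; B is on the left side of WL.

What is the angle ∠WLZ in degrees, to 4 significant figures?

55.04°

Z is at the origin; ZW runs at 29.0° with length 42.3, so W = 42.3·(cos 29.0°, sin 29.0°) = (37.00, 20.51). ∠ZWL = 75.2°, so WL runs at 29.0° + (180° − 75.2°) = 133.8° from the x-axis; with |WL| = 39.4, L = W + 39.4·(cos 133.8°, sin 133.8°) = (9.726, 48.94). Then cos ∠WLZ = LW·LZ / (|LW||LZ|), giving 55.04°.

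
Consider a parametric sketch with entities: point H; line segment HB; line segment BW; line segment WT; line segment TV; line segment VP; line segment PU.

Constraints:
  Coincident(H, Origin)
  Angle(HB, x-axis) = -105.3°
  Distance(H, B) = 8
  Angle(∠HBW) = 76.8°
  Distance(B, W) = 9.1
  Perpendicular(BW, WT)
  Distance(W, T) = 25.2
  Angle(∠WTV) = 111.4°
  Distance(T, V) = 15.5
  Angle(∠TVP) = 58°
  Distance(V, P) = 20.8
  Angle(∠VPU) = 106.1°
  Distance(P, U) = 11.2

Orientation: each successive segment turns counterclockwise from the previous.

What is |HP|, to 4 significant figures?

4.240

H is at the origin; HB runs at -105.3° with length 8.0, so B = (-2.111, -7.716). ∠HBW = 76.8° gives BW at -2.100° from the x-axis; with |BW| = 9.1, W = (6.983, -8.050). BW is perpendicular to WT, so WT runs at 87.90°; with |WT| = 25.2, T = (7.906, 17.13). ∠WTV = 111.4° gives TV at 156.5° from the x-axis; with |TV| = 15.5, V = (-6.308, 23.31). ∠TVP = 58.0° gives VP at -81.50° from the x-axis; with |VP| = 20.8, P = (-3.234, 2.742). Then |HP| = |P − H| = 4.240.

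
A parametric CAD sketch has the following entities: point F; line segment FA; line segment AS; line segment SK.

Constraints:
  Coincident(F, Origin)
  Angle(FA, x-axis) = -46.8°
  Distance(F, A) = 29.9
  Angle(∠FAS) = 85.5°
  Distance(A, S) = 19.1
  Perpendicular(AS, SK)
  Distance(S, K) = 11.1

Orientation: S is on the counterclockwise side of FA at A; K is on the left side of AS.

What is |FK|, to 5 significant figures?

25.113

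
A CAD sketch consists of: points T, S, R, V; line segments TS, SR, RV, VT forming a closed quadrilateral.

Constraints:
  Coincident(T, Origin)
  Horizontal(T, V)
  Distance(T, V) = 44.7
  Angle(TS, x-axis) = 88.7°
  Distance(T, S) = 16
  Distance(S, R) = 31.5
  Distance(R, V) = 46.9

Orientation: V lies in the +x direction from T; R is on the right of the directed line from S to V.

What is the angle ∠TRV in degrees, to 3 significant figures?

72.3°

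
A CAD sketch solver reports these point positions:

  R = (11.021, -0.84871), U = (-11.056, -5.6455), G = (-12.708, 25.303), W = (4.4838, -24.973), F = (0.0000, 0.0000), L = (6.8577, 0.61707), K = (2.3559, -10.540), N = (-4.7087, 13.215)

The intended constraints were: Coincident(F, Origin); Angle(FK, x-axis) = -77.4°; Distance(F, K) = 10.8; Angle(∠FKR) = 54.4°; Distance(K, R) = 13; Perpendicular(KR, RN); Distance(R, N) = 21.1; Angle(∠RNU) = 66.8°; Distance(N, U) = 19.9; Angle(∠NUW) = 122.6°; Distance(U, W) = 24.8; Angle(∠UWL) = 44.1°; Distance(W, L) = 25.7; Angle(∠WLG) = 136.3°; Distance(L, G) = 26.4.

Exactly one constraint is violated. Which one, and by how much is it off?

Distance(L, G) = 26.4 — off by 5.10.

F = (0.00, 0.00) ✓; FK at -77.40° ✓; |FK| = 10.80 ✓; ∠FKR = 54.40° ✓; |KR| = 13.00 ✓; ∠(KR, RN) = 90.00° ✓; |RN| = 21.10 ✓; ∠RNU = 66.80° ✓; |NU| = 19.90 ✓; ∠NUW = 122.6° ✓; |UW| = 24.80 ✓; ∠UWL = 44.10° ✓; |WL| = 25.70 ✓; ∠WLG = 136.3° ✓; |LG| = 31.50 ✗.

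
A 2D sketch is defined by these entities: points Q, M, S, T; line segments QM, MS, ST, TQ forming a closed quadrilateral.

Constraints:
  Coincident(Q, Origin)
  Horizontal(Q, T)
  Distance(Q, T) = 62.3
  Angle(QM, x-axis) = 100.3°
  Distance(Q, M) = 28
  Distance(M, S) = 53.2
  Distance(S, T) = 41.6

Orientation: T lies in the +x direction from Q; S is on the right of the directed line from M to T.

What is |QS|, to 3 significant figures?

29.6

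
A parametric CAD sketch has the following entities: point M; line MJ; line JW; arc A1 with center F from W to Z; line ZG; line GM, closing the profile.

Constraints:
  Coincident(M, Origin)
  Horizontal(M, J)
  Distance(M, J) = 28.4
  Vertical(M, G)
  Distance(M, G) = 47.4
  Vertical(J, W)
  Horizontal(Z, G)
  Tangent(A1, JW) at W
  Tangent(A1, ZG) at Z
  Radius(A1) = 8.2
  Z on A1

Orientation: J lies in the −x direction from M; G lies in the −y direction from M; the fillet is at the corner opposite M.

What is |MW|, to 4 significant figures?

48.41

M is at the origin; MJ is horizontal with |MJ| = 28.4 and J on the −x side, so J = (-28.40, 0.000). M and G share the same x with |MG| = 47.4 and G on the −y side, so G = (0.000, -47.40). The virtual corner opposite M is at (-28.40, -47.40). Tangency of A1 to JW means the radius FW is perpendicular to JW and the tangent condition forces FZ to be normal to ZG, with radius 8.2, so the center F sits 8.2 in from both sides at F = (-20.20, -39.20). That places the tangent points at W = (-28.40, -39.20) on JW and Z = (-20.20, -47.40) on ZG. Then |MW| = |W − M| = 48.41.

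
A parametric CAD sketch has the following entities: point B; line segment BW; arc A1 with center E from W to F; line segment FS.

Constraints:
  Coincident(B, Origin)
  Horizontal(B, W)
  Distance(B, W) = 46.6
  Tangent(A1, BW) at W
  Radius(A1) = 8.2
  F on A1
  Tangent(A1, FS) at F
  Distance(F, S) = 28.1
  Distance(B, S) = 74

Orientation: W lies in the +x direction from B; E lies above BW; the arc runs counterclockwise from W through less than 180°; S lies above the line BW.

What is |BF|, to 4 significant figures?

53.61

Checks: |EF| = 8.200 ✓; ∠(EF, FS) = 90.00° ✓; |FS| = 28.10 ✓; |BS| = 74.00 ✓.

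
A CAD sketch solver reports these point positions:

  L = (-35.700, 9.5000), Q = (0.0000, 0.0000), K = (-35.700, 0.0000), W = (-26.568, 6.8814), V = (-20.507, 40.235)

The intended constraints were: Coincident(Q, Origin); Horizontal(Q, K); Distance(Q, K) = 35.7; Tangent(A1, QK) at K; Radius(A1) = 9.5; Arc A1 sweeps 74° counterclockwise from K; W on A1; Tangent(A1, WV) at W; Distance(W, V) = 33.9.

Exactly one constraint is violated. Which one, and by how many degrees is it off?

Tangent(A1, WV) at W — off by 5.70°.

Q = (0.00, 0.00) ✓; Q.y = 0.00, K.y = 0.00 ✓; |QK| = 35.70 ✓; ∠(LK, KQ) = 90.00° ✓; |LK| = 9.500 ✓; bearing(L→W) − bearing(L→K) = 74.00° ✓; |LW| = 9.500 ✓; ∠(LW, WV) = 84.30° ✗; |WV| = 33.90 ✓.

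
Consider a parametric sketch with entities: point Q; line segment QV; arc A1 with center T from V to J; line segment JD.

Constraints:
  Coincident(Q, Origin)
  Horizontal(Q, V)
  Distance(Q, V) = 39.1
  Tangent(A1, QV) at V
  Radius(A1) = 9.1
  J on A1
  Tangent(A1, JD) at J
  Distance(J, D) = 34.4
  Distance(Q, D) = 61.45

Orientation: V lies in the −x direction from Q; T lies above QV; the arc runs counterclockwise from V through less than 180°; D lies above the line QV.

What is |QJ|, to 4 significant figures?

32.90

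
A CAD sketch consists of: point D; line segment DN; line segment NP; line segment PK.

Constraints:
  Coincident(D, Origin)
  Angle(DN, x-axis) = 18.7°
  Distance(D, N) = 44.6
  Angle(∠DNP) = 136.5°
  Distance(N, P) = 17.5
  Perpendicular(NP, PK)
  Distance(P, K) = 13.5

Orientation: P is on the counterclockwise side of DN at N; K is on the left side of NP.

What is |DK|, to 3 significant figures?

52.7

D is at the origin; DN runs at 18.7° with length 44.6, so N = 44.6·(cos 18.7°, sin 18.7°) = (42.2, 14.3). ∠DNP = 136.5°, so NP runs at 18.7° + (180° − 136.5°) = 62.2° from the x-axis; with |NP| = 17.5, P = N + 17.5·(cos 62.2°, sin 62.2°) = (50.4, 29.8). NP is perpendicular to PK; with |PK| = 13.5 on the left of NP, K = P + 13.5·(-0.885, 0.466) = (38.5, 36.1). Then |DK| = |K − D| = 52.7.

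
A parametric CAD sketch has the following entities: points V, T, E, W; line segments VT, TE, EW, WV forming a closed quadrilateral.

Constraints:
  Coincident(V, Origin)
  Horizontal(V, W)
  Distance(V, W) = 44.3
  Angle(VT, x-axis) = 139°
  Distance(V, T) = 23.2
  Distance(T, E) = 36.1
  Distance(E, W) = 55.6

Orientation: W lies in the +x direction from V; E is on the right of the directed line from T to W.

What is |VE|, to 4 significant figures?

21.02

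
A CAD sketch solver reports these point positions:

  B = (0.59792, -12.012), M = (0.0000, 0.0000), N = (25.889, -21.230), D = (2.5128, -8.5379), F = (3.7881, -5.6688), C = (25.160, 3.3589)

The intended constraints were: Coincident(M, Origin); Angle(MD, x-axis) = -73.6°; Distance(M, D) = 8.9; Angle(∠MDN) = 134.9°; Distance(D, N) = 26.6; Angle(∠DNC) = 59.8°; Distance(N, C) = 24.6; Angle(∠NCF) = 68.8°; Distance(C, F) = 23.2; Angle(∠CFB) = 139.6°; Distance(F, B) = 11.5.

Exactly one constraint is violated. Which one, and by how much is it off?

Distance(F, B) = 11.5 — off by 4.40.

M = (0.00, 0.00) ✓; MD at -73.60° ✓; |MD| = 8.900 ✓; ∠MDN = 134.9° ✓; |DN| = 26.60 ✓; ∠DNC = 59.80° ✓; |NC| = 24.60 ✓; ∠NCF = 68.80° ✓; |CF| = 23.20 ✓; ∠CFB = 139.6° ✓; |FB| = 7.100 ✗.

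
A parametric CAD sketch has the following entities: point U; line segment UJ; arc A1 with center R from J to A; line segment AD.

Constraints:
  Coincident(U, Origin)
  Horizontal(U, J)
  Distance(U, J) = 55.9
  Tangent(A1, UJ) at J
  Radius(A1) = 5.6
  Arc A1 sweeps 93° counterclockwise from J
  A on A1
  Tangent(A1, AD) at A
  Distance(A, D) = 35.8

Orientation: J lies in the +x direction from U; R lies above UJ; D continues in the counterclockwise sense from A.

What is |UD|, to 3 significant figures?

72.7

U is at the origin; UJ is horizontal with |UJ| = 55.9 and J on the +x side, so J = (55.9, 0.00). Tangency of A1 to UJ means the radius RJ is perpendicular to UJ, so R = J + (0, 5.6) = (55.9, 5.60). On A1, J sits at bearing -90° from R; a 93° counterclockwise sweep puts A at bearing 3°, so A = R + 5.6·(cos 3°, sin 3°) = (61.5, 5.89). A1 meets AD tangentially, so RA is at right angles to AD, so AD runs along (−sin 3°, cos 3°); with |AD| = 35.8, D = (59.6, 41.6). Then |UD| = |D − U| = 72.7.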